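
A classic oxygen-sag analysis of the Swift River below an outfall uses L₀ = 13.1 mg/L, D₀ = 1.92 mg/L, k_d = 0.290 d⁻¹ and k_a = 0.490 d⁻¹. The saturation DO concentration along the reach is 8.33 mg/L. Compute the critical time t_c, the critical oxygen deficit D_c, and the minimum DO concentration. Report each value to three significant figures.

At the critical point dD/dt = 0, so k_d L₀ e^(−k_d t) = k_a D. Substituting D(t) from the Streeter–Phelps equation and solving for t gives
t_c = ln[(k_a/k_d)(1 − D₀(k_a−k_d)/(k_d L₀))] / (k_a−k_d).
Here k_a−k_d = 0.2000 d⁻¹ and 1 − D₀(k_a−k_d)/(k_d L₀) = 1 − 1.92×0.2000/(0.290×13.1) = 0.8989, so
t_c = ln(1.690 × 0.8989) / 0.2000 = 0.4180 / 0.2000 = 2.090 d.
L(t_c) = L₀ e^(−k_d t_c) = 13.1 × 0.5455 = 7.146 mg/L, and at the critical point k_a D_c = k_d L, so D_c = (0.290/0.490) × 7.146 = 4.229 mg/L.
Minimum DO = C_s − D_c = 8.33 − 4.229 = 4.101 mg/L.

t_c ≈ 2.09 d; D_c ≈ 4.23 mg/L; min DO ≈ 4.10 mg/L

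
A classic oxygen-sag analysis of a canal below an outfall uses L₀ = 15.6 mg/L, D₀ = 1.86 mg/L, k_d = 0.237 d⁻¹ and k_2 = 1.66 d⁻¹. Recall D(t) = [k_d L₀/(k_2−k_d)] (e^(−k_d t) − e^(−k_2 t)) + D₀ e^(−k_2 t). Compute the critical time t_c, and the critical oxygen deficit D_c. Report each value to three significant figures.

At the critical point dD/dt = 0, so k_d L₀ e^(−k_d t) = k_2 D. Substituting D(t) from the Streeter–Phelps equation and solving for t gives
t_c = ln[(k_2/k_d)(1 − D₀(k_2−k_d)/(k_d L₀))] / (k_2−k_d).
Here k_2−k_d = 1.423 d⁻¹ and 1 − D₀(k_2−k_d)/(k_d L₀) = 1 − 1.86×1.423/(0.237×15.6) = 0.2841, so
t_c = ln(7.004 × 0.2841) / 1.423 = 0.6881 / 1.423 = 0.4836 d.
D_c = (k_d/k_2) L₀ e^(−k_d t_c) = (0.237/1.66) × 15.6 × e^(−0.237×0.4836) = 0.1428 × 15.6 × 0.8917 = 1.986 mg/L.

t_c ≈ 0.484 d; D_c ≈ 1.99 mg/L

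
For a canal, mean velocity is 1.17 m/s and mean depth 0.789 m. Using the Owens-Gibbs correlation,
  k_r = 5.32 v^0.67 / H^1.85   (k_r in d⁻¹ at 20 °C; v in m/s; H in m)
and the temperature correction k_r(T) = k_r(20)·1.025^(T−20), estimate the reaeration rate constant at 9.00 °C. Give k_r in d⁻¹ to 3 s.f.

k_r ≈ 6.98 d⁻¹

k_r(20) = 5.32 × 1.17^0.67 / 0.789^1.85 = 5.32 × 1.111 / 0.6450 = 9.162 d⁻¹.
k_r(9.00) = 9.162 × 1.025^(9.00−20) = 9.162 × 0.7621 = 6.983 d⁻¹.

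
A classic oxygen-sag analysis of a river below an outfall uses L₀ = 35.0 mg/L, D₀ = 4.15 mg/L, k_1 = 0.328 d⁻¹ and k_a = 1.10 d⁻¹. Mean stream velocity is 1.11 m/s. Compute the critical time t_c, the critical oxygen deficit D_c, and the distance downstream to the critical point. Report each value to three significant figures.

t_c ≈ 1.14 d; D_c ≈ 7.17 mg/L; x_c ≈ 110 km

t_c = [1/(k_a−k_1)] ln[(k_a/k_1)(1 − D₀(k_a−k_1)/(k_1 L₀))]
= [1/(1.10−0.328)] ln[(1.10/0.328)(1 − 4.15×0.7720/(0.328×35.0))]
= (1/0.7720) ln[3.354 × 0.7209] = 1.295 × ln(2.418) = 1.295 × 0.8828 = 1.144 d.
D_c = (k_1/k_a) L₀ e^(−k_1 t_c) = (0.328/1.10) × 35.0 × e^(−0.328×1.144) = 0.2982 × 35.0 × 0.6872 = 7.172 mg/L.
x_c = v t_c = 1.11 m/s × 1.144 d × 86400 s/d = 109700 m ≈ 110 km.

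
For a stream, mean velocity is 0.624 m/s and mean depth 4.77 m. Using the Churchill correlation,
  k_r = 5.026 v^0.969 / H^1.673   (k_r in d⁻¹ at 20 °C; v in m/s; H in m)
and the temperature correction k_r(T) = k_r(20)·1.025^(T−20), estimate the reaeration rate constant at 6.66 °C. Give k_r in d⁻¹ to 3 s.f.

k_r ≈ 0.168 d⁻¹

k_r(20) = 5.026 × 0.624^0.969 / 4.77^1.673 = 5.026 × 0.6332 / 13.65 = 0.2331 d⁻¹.
k_r(6.66) = 0.2331 × 1.025^(6.66−20) = 0.2331 × 0.7194 = 0.1677 d⁻¹.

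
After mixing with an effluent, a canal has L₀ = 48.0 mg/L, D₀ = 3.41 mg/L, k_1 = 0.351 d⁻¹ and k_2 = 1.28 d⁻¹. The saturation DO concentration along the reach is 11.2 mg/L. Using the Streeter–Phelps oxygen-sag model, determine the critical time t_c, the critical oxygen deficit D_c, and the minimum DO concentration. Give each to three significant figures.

t_c ≈ 1.17 d; D_c ≈ 8.73 mg/L; min DO ≈ 2.47 mg/L

With k_2/k_1 = 3.647 and 1 − D₀(k_2−k_1)/(k_1 L₀) = 0.8120,
t_c = ln(3.647 × 0.8120) / (1.28 − 0.351) = ln(2.961) / 0.9290 = 1.086/0.9290 = 1.169 d.
L(t_c) = L₀ e^(−k_1 t_c) = 48.0 × 0.6636 = 31.85 mg/L, and at the critical point k_2 D_c = k_1 L, so D_c = (0.351/1.28) × 31.85 = 8.734 mg/L.
Minimum DO = C_s − D_c = 11.2 − 8.734 = 2.466 mg/L.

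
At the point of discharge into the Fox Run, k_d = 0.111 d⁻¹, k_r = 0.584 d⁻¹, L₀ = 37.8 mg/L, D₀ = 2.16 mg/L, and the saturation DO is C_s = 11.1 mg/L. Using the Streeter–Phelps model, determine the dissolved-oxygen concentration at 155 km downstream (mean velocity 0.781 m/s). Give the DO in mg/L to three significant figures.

Travel time t = x/v = 155 km / (0.781 m/s) = 155000 m / 0.781 m/s = 198500 s = 2.297 d.
k_d L₀/(k_r−k_d) = 0.111×37.8/(0.584−0.111) = 4.196/0.4730 = 8.871 mg/L.
e^(−k_d t) = e^(−0.111×2.297) = 0.7749; e^(−k_r t) = e^(−0.584×2.297) = 0.2615.
D = 8.871 × (0.7749 − 0.2615) + 2.16 × 0.2615 = 4.555 + 0.5648 = 5.120 mg/L.
DO = C_s − D = 11.1 − 5.120 = 5.980 mg/L.

DO ≈ 5.98 mg/L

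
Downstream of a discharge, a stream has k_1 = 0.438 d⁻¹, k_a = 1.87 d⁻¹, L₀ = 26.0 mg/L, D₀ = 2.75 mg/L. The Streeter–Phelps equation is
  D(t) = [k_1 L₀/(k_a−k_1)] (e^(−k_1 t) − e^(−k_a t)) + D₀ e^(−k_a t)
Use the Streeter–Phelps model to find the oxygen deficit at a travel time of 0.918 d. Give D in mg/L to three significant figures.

D ≈ 4.38 mg/L

k_1 L₀/(k_a−k_1) = 0.438×26.0/(1.87−0.438) = 11.39/1.432 = 7.953 mg/L.
e^(−k_1 t) = e^(−0.438×0.9180) = 0.6689; e^(−k_a t) = e^(−1.87×0.9180) = 0.1797.
D = 7.953 × (0.6689 − 0.1797) + 2.75 × 0.1797 = 3.891 + 0.4941 = 4.385 mg/L.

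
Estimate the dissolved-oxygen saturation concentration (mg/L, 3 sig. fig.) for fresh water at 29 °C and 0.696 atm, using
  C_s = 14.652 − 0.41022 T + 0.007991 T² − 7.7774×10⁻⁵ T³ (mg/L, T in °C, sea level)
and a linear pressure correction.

At sea level: C_s = 14.652 − 0.41022×29 + 0.007991×29² − 7.7774×10⁻⁵×29³ = 7.579 mg/L.
Pressure correction: C_s' = 7.579 × 0.696 = 5.275 mg/L.

C_s ≈ 5.28 mg/L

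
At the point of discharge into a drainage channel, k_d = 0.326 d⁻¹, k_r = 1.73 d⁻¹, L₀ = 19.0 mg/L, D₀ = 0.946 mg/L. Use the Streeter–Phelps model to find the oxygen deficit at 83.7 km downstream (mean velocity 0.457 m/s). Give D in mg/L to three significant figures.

Travel time t = x/v = 83.7 km / (0.457 m/s) = 83700 m / 0.457 m/s = 183200 s = 2.120 d.
k_d L₀/(k_r−k_d) = 0.326×19.0/(1.73−0.326) = 6.194/1.404 = 4.412 mg/L.
e^(−k_d t) = e^(−0.326×2.120) = 0.5010; e^(−k_r t) = e^(−1.73×2.120) = 0.02555.
D = 4.412 × (0.5010 − 0.02555) + 0.946 × 0.02555 = 2.098 + 0.02417 = 2.122 mg/L.

D ≈ 2.12 mg/L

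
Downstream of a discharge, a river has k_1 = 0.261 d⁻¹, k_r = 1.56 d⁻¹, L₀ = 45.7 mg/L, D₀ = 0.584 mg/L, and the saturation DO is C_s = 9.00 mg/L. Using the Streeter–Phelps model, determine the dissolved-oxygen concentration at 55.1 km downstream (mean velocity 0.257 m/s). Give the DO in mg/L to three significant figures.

Travel time t = x/v = 55.1 km / (0.257 m/s) = 55100 m / 0.257 m/s = 214400 s = 2.481 d.
k_1 L₀/(k_r−k_1) = 0.261×45.7/(1.56−0.261) = 11.93/1.299 = 9.182 mg/L.
e^(−k_1 t) = e^(−0.261×2.481) = 0.5233; e^(−k_r t) = e^(−1.56×2.481) = 0.02084.
D = 9.182 × (0.5233 − 0.02084) + 0.584 × 0.02084 = 4.613 + 0.01217 = 4.626 mg/L.
DO = C_s − D = 9.00 − 4.626 = 4.374 mg/L.

DO ≈ 4.37 mg/L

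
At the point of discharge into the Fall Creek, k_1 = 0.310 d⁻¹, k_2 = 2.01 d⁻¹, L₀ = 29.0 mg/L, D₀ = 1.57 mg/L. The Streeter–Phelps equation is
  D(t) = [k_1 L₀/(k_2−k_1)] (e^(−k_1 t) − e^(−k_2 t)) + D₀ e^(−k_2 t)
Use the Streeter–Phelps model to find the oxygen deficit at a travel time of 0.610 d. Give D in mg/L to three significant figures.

D ≈ 3.29 mg/L

k_1 L₀/(k_2−k_1) = 0.310×29.0/(2.01−0.310) = 8.990/1.700 = 5.288 mg/L.
e^(−k_1 t) = e^(−0.310×0.6100) = 0.8277; e^(−k_2 t) = e^(−2.01×0.6100) = 0.2934.
D = 5.288 × (0.8277 − 0.2934) + 1.57 × 0.2934 = 2.825 + 0.4607 = 3.286 mg/L.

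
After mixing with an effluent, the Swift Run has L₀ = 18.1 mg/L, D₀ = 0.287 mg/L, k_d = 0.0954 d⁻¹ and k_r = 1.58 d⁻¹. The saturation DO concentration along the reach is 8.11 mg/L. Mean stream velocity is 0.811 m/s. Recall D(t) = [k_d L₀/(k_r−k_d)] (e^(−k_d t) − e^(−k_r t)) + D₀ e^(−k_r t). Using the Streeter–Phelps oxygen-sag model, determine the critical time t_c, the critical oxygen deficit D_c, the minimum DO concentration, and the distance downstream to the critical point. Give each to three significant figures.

At the critical point dD/dt = 0, so k_d L₀ e^(−k_d t) = k_r D. Substituting D(t) from the Streeter–Phelps equation and solving for t gives
t_c = ln[(k_r/k_d)(1 − D₀(k_r−k_d)/(k_d L₀))] / (k_r−k_d).
Here k_r−k_d = 1.485 d⁻¹ and 1 − D₀(k_r−k_d)/(k_d L₀) = 1 − 0.287×1.485/(0.0954×18.1) = 0.7532, so
t_c = ln(16.56 × 0.7532) / 1.485 = 2.524 / 1.485 = 1.700 d.
D_c = (k_d/k_r) L₀ e^(−k_d t_c) = (0.0954/1.58) × 18.1 × e^(−0.0954×1.700) = 0.06038 × 18.1 × 0.8503 = 0.9293 mg/L.
Minimum DO = C_s − D_c = 8.11 − 0.9293 = 7.181 mg/L.
x_c = v t_c = 0.811 m/s × 1.700 d × 86400 s/d = 119100 m ≈ 119 km.

t_c ≈ 1.70 d; D_c ≈ 0.929 mg/L; min DO ≈ 7.18 mg/L; x_c ≈ 119 km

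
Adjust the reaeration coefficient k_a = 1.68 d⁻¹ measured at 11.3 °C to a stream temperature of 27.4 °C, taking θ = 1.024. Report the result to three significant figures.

k_a ≈ 2.46 d⁻¹

k_a(T₂) = k_a(T₁) · θ^(T₂−T₁) = 1.68 × 1.024^(27.4−11.3)
= 1.68 × 1.024^16.1 = 1.68 × 1.465 = 2.461 d⁻¹.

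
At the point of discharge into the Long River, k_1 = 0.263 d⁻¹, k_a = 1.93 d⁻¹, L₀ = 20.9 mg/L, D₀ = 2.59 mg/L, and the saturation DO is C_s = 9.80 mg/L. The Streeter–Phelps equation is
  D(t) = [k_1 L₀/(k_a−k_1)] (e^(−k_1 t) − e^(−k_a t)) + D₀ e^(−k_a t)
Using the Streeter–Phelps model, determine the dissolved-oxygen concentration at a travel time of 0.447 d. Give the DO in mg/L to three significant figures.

DO ≈ 7.17 mg/L

k_1 L₀/(k_a−k_1) = 0.263×20.9/(1.93−0.263) = 5.497/1.667 = 3.297 mg/L.
e^(−k_1 t) = e^(−0.263×0.4470) = 0.8891; e^(−k_a t) = e^(−1.93×0.4470) = 0.4220.
D = 3.297 × (0.8891 − 0.4220) + 2.59 × 0.4220 = 1.540 + 1.093 = 2.633 mg/L.
DO = C_s − D = 9.80 − 2.633 = 7.167 mg/L.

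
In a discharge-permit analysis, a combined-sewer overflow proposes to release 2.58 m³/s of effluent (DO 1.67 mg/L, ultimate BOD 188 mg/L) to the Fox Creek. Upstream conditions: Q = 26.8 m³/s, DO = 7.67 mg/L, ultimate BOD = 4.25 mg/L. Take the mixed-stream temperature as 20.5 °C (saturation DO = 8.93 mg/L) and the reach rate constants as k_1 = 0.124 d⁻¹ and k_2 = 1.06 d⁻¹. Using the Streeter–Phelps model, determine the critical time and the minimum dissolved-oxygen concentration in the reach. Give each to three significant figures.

Mixed DO = (26.8×7.67 + 2.58×1.67)/(26.8+2.58) = 209.9/29.38 = 7.143 mg/L.
Mixed L₀ = (26.8×4.25 + 2.58×188)/(29.38) = 598.9/29.38 = 20.39 mg/L.
Initial deficit D₀ = C_s − DO₀ = 8.93 − 7.143 = 1.787 mg/L.
t_c = (1/0.9360) ln[(1.06/0.124)(1 − 1.787×0.9360/(0.124×20.39))] = 1.068 × ln(2.892) = 1.135 d.
D_c = (0.124/1.06) × 20.39 × e^(−0.124×1.135) = 0.1170 × 20.39 × 0.8687 = 2.072 mg/L.
Minimum DO = 8.93 − 2.072 = 6.858 mg/L.

t_c ≈ 1.13 d; minimum DO ≈ 6.86 mg/L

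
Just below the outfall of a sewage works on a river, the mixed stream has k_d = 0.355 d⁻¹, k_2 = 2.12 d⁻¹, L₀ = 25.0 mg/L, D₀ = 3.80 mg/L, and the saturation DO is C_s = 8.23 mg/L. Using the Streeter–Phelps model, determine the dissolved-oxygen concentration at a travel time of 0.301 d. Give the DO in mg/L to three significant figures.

k_d L₀/(k_2−k_d) = 0.355×25.0/(2.12−0.355) = 8.875/1.765 = 5.028 mg/L.
e^(−k_d t) = e^(−0.355×0.3010) = 0.8987; e^(−k_2 t) = e^(−2.12×0.3010) = 0.5283.
D = 5.028 × (0.8987 − 0.5283) + 3.80 × 0.5283 = 1.862 + 2.007 = 3.870 mg/L.
DO = C_s − D = 8.23 − 3.870 = 4.360 mg/L.

DO ≈ 4.36 mg/L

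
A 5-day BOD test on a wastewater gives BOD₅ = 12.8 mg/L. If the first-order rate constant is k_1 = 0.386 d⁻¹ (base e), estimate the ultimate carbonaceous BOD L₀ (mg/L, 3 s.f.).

L₀ ≈ 15.0 mg/L

BOD₅ = L₀(1 − e^(−5k_1)) ⇒ L₀ = BOD₅ / (1 − e^(−5×0.386))
= 12.8 / (1 − 0.1451) = 12.8 / 0.8549 = 14.97 mg/L.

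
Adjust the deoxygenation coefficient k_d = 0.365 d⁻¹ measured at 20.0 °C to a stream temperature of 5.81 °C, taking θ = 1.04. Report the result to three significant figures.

k_d(T₂) = k_d(T₁) · θ^(T₂−T₁) = 0.365 × 1.04^(5.81−20.0)
= 0.365 × 1.04^-14.2 = 0.365 × 0.5732 = 0.2092 d⁻¹.

k_d ≈ 0.209 d⁻¹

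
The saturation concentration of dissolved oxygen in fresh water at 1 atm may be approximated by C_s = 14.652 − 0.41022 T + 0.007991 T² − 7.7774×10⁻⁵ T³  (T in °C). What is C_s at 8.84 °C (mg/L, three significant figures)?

C_s ≈ 11.6 mg/L

C_s = 14.652 − 0.41022×8.84 + 0.007991×8.84² − 7.7774×10⁻⁵×8.84³ = 11.60 mg/L.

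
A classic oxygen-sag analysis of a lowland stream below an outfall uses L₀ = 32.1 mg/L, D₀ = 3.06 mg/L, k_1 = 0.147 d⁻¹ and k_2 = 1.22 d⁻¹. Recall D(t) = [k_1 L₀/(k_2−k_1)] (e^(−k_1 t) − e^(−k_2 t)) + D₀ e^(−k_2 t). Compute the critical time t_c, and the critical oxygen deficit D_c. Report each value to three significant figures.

At the critical point dD/dt = 0, so k_1 L₀ e^(−k_1 t) = k_2 D. Substituting D(t) from the Streeter–Phelps equation and solving for t gives
t_c = ln[(k_2/k_1)(1 − D₀(k_2−k_1)/(k_1 L₀))] / (k_2−k_1).
Here k_2−k_1 = 1.073 d⁻¹ and 1 − D₀(k_2−k_1)/(k_1 L₀) = 1 − 3.06×1.073/(0.147×32.1) = 0.3042, so
t_c = ln(8.299 × 0.3042) / 1.073 = 0.9260 / 1.073 = 0.8630 d.
L(t_c) = L₀ e^(−k_1 t_c) = 32.1 × 0.8809 = 28.28 mg/L, and at the critical point k_2 D_c = k_1 L, so D_c = (0.147/1.22) × 28.28 = 3.407 mg/L.

t_c ≈ 0.863 d; D_c ≈ 3.41 mg/L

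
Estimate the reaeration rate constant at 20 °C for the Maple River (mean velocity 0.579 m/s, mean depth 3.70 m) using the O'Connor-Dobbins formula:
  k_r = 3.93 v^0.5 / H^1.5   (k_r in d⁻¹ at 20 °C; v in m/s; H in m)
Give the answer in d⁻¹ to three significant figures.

k_r = 3.93 × 0.579^0.5 / 3.70^1.5 = 3.93 × 0.7609 / 7.117 = 0.4202 d⁻¹.

k_r ≈ 0.420 d⁻¹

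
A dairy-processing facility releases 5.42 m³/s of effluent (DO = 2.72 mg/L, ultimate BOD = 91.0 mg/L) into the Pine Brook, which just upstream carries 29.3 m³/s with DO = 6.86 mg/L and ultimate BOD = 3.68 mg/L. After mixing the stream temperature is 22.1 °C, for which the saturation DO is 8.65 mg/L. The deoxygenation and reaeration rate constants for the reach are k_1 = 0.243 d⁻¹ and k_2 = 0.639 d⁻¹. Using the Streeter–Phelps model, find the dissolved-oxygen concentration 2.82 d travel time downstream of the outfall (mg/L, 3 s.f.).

Mixed DO = (29.3×6.86 + 5.42×2.72)/(29.3+5.42) = 215.7/34.72 = 6.214 mg/L.
Mixed L₀ = (29.3×3.68 + 5.42×91.0)/(34.72) = 601.0/34.72 = 17.31 mg/L.
Initial deficit D₀ = C_s − DO₀ = 8.65 − 6.214 = 2.436 mg/L.
D(2.82) = [0.243×17.31/(0.639−0.243)](e^(−0.243×2.82) − e^(−0.639×2.82)) + 2.436 e^(−0.639×2.82)
= 10.62 × (0.5040 − 0.1650) + 2.436 × 0.1650 = 4.003 mg/L.
DO = 8.65 − 4.003 = 4.647 mg/L.

DO ≈ 4.65 mg/L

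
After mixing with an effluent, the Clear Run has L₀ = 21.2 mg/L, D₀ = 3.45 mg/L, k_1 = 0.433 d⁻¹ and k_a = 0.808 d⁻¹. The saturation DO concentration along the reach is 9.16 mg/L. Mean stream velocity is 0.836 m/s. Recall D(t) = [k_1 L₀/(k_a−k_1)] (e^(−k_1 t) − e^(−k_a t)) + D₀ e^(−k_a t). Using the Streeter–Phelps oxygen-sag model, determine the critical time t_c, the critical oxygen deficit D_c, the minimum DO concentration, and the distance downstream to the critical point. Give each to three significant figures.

With k_a/k_1 = 1.866 and 1 − D₀(k_a−k_1)/(k_1 L₀) = 0.8591,
t_c = ln(1.866 × 0.8591) / (0.808 − 0.433) = ln(1.603) / 0.3750 = 0.4719/0.3750 = 1.258 d.
L(t_c) = L₀ e^(−k_1 t_c) = 21.2 × 0.5799 = 12.29 mg/L, and at the critical point k_a D_c = k_1 L, so D_c = (0.433/0.808) × 12.29 = 6.588 mg/L.
Minimum DO = C_s − D_c = 9.16 − 6.588 = 2.572 mg/L.
x_c = v t_c = 0.836 m/s × 1.258 d × 86400 s/d = 90900 m ≈ 90.9 km.

t_c ≈ 1.26 d; D_c ≈ 6.59 mg/L; min DO ≈ 2.57 mg/L; x_c ≈ 90.9 km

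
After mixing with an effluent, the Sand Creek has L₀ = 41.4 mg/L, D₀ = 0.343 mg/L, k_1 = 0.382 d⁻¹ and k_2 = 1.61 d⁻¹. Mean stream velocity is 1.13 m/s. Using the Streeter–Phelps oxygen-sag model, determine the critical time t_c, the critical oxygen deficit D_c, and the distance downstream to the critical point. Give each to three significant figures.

At the critical point dD/dt = 0, so k_1 L₀ e^(−k_1 t) = k_2 D. Substituting D(t) from the Streeter–Phelps equation and solving for t gives
t_c = ln[(k_2/k_1)(1 − D₀(k_2−k_1)/(k_1 L₀))] / (k_2−k_1).
Here k_2−k_1 = 1.228 d⁻¹ and 1 − D₀(k_2−k_1)/(k_1 L₀) = 1 − 0.343×1.228/(0.382×41.4) = 0.9734, so
t_c = ln(4.215 × 0.9734) / 1.228 = 1.412 / 1.228 = 1.149 d.
L(t_c) = L₀ e^(−k_1 t_c) = 41.4 × 0.6446 = 26.69 mg/L, and at the critical point k_2 D_c = k_1 L, so D_c = (0.382/1.61) × 26.69 = 6.332 mg/L.
x_c = v t_c = 1.13 m/s × 1.149 d × 86400 s/d = 112200 m ≈ 112 km.

t_c ≈ 1.15 d; D_c ≈ 6.33 mg/L; x_c ≈ 112 km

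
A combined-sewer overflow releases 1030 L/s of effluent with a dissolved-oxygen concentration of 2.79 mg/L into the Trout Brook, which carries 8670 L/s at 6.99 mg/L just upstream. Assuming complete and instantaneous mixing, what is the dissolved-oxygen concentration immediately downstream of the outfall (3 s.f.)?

Flow-weighted mixing: C = (Q_r C_r + Q_w C_w)/(Q_r + Q_w)
= (8670×6.99 + 1030×2.79)/(8670 + 1030) = 63480/9700 = 6.544 mg/L.

6.54 mg/L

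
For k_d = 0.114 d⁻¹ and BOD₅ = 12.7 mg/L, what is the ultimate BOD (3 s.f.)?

BOD₅ = L₀(1 − e^(−5k_d)) ⇒ L₀ = BOD₅ / (1 − e^(−5×0.114))
= 12.7 / (1 − 0.5655) = 12.7 / 0.4345 = 29.23 mg/L.

L₀ ≈ 29.2 mg/L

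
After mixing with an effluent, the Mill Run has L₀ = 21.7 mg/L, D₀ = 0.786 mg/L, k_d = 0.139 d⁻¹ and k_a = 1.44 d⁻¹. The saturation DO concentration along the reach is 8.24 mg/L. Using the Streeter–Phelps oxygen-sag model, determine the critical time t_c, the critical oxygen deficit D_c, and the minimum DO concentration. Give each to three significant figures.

t_c ≈ 1.48 d; D_c ≈ 1.71 mg/L; min DO ≈ 6.53 mg/L

At the critical point dD/dt = 0, so k_d L₀ e^(−k_d t) = k_a D. Substituting D(t) from the Streeter–Phelps equation and solving for t gives
t_c = ln[(k_a/k_d)(1 − D₀(k_a−k_d)/(k_d L₀))] / (k_a−k_d).
Here k_a−k_d = 1.301 d⁻¹ and 1 − D₀(k_a−k_d)/(k_d L₀) = 1 − 0.786×1.301/(0.139×21.7) = 0.6610, so
t_c = ln(10.36 × 0.6610) / 1.301 = 1.924 / 1.301 = 1.479 d.
L(t_c) = L₀ e^(−k_d t_c) = 21.7 × 0.8142 = 17.67 mg/L, and at the critical point k_a D_c = k_d L, so D_c = (0.139/1.44) × 17.67 = 1.705 mg/L.
Minimum DO = C_s − D_c = 8.24 − 1.705 = 6.535 mg/L.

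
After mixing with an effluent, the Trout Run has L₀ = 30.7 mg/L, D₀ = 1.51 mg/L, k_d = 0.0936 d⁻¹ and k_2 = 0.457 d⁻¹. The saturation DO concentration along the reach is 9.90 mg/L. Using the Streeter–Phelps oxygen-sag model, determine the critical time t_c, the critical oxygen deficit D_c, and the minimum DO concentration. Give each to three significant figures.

t_c ≈ 3.78 d; D_c ≈ 4.41 mg/L; min DO ≈ 5.49 mg/L

With k_2/k_d = 4.882 and 1 − D₀(k_2−k_d)/(k_d L₀) = 0.8090,
t_c = ln(4.882 × 0.8090) / (0.457 − 0.0936) = ln(3.950) / 0.3634 = 1.374/0.3634 = 3.780 d.
D_c = (k_d/k_2) L₀ e^(−k_d t_c) = (0.0936/0.457) × 30.7 × e^(−0.0936×3.780) = 0.2048 × 30.7 × 0.7020 = 4.414 mg/L.
Minimum DO = C_s − D_c = 9.90 − 4.414 = 5.486 mg/L.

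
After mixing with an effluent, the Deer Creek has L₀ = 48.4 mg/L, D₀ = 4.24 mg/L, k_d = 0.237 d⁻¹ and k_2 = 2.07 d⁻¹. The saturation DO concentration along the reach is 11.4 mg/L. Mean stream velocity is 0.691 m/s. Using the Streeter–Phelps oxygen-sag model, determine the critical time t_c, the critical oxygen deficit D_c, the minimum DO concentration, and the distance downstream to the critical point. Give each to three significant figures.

With k_2/k_d = 8.734 and 1 − D₀(k_2−k_d)/(k_d L₀) = 0.3225,
t_c = ln(8.734 × 0.3225) / (2.07 − 0.237) = ln(2.816) / 1.833 = 1.035/1.833 = 0.5649 d.
D_c = (k_d/k_2) L₀ e^(−k_d t_c) = (0.237/2.07) × 48.4 × e^(−0.237×0.5649) = 0.1145 × 48.4 × 0.8747 = 4.847 mg/L.
Minimum DO = C_s − D_c = 11.4 − 4.847 = 6.553 mg/L.
x_c = v t_c = 0.691 m/s × 0.5649 d × 86400 s/d = 33730 m ≈ 33.7 km.

t_c ≈ 0.565 d; D_c ≈ 4.85 mg/L; min DO ≈ 6.55 mg/L; x_c ≈ 33.7 km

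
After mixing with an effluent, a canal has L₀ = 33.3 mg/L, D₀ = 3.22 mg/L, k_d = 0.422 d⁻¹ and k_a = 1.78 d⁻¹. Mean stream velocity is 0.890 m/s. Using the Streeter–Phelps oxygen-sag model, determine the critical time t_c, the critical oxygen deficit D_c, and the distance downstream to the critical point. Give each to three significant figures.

With k_a/k_d = 4.218 and 1 − D₀(k_a−k_d)/(k_d L₀) = 0.6888,
t_c = ln(4.218 × 0.6888) / (1.78 − 0.422) = ln(2.905) / 1.358 = 1.067/1.358 = 0.7854 d.
L(t_c) = L₀ e^(−k_d t_c) = 33.3 × 0.7179 = 23.91 mg/L, and at the critical point k_a D_c = k_d L, so D_c = (0.422/1.78) × 23.91 = 5.667 mg/L.
x_c = v t_c = 0.890 m/s × 0.7854 d × 86400 s/d = 60400 m ≈ 60.4 km.

t_c ≈ 0.785 d; D_c ≈ 5.67 mg/L; x_c ≈ 60.4 km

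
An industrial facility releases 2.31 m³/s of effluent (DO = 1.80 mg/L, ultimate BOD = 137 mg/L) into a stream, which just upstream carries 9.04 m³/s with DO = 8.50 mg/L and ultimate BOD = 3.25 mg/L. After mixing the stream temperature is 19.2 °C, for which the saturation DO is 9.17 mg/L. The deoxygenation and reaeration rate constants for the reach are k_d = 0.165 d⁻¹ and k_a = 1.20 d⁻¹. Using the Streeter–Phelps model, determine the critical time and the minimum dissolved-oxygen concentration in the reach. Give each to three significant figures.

t_c ≈ 1.39 d; minimum DO ≈ 5.84 mg/L

Mixed DO = (9.04×8.50 + 2.31×1.80)/(9.04+2.31) = 81.00/11.35 = 7.136 mg/L.
Mixed L₀ = (9.04×3.25 + 2.31×137)/(11.35) = 345.9/11.35 = 30.47 mg/L.
Initial deficit D₀ = C_s − DO₀ = 9.17 − 7.136 = 2.034 mg/L.
t_c = (1/1.035) ln[(1.20/0.165)(1 − 2.034×1.035/(0.165×30.47))] = 0.9662 × ln(4.228) = 1.393 d.
D_c = (0.165/1.20) × 30.47 × e^(−0.165×1.393) = 0.1375 × 30.47 × 0.7947 = 3.329 mg/L.
Minimum DO = 9.17 − 3.329 = 5.841 mg/L.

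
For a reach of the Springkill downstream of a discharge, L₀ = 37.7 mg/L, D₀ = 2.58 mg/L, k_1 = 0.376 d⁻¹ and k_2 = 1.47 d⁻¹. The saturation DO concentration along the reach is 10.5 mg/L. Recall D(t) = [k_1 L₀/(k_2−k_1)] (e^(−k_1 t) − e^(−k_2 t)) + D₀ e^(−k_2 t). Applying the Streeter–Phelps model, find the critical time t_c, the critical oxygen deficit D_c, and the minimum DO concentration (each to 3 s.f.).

t_c ≈ 1.04 d; D_c ≈ 6.51 mg/L; min DO ≈ 3.99 mg/L

With k_2/k_1 = 3.910 and 1 − D₀(k_2−k_1)/(k_1 L₀) = 0.8009,
t_c = ln(3.910 × 0.8009) / (1.47 − 0.376) = ln(3.131) / 1.094 = 1.141/1.094 = 1.043 d.
D_c = (k_1/k_2) L₀ e^(−k_1 t_c) = (0.376/1.47) × 37.7 × e^(−0.376×1.043) = 0.2558 × 37.7 × 0.6755 = 6.514 mg/L.
Minimum DO = C_s − D_c = 10.5 − 6.514 = 3.986 mg/L.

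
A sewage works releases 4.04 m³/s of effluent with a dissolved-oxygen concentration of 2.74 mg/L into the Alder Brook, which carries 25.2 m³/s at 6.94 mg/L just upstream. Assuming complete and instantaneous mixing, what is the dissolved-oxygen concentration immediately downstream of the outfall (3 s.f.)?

6.36 mg/L

Flow-weighted mixing: C = (Q_r C_r + Q_w C_w)/(Q_r + Q_w)
= (25.2×6.94 + 4.04×2.74)/(25.2 + 4.04) = 186.0/29.24 = 6.360 mg/L.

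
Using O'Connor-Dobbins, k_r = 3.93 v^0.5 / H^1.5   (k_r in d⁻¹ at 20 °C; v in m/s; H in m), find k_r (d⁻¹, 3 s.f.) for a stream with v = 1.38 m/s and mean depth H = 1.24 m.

k_r = 3.93 × 1.38^0.5 / 1.24^1.5 = 3.93 × 1.175 / 1.381 = 3.343 d⁻¹.

k_r ≈ 3.34 d⁻¹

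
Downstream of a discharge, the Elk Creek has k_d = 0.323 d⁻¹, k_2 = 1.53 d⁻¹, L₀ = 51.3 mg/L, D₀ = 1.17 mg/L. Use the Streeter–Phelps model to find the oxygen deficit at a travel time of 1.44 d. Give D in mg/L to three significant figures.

D ≈ 7.24 mg/L

k_d L₀/(k_2−k_d) = 0.323×51.3/(1.53−0.323) = 16.57/1.207 = 13.73 mg/L.
e^(−k_d t) = e^(−0.323×1.440) = 0.6281; e^(−k_2 t) = e^(−1.53×1.440) = 0.1104.
D = 13.73 × (0.6281 − 0.1104) + 1.17 × 0.1104 = 7.106 + 0.1292 = 7.235 mg/L.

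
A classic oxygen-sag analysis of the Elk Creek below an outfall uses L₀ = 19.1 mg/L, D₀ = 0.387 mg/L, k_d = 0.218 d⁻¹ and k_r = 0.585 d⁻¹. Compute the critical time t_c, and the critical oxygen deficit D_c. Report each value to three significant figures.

t_c ≈ 2.60 d; D_c ≈ 4.04 mg/L

With k_r/k_d = 2.683 and 1 − D₀(k_r−k_d)/(k_d L₀) = 0.9659,
t_c = ln(2.683 × 0.9659) / (0.585 − 0.218) = ln(2.592) / 0.3670 = 0.9524/0.3670 = 2.595 d.
D_c = (k_d/k_r) L₀ e^(−k_d t_c) = (0.218/0.585) × 19.1 × e^(−0.218×2.595) = 0.3726 × 19.1 × 0.5679 = 4.042 mg/L.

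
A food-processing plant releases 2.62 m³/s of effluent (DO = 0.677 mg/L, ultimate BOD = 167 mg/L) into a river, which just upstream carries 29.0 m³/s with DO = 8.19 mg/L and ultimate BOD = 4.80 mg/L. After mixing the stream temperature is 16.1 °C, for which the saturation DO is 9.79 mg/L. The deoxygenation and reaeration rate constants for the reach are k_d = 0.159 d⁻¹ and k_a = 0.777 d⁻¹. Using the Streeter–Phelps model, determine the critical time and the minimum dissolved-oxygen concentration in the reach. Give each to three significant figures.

Mixed DO = (29.0×8.19 + 2.62×0.677)/(29.0+2.62) = 239.3/31.62 = 7.567 mg/L.
Mixed L₀ = (29.0×4.80 + 2.62×167)/(31.62) = 576.7/31.62 = 18.24 mg/L.
Initial deficit D₀ = C_s − DO₀ = 9.79 − 7.567 = 2.223 mg/L.
t_c = (1/0.6180) ln[(0.777/0.159)(1 − 2.223×0.6180/(0.159×18.24))] = 1.618 × ln(2.572) = 1.529 d.
D_c = (0.159/0.777) × 18.24 × e^(−0.159×1.529) = 0.2046 × 18.24 × 0.7842 = 2.927 mg/L.
Minimum DO = 9.79 − 2.927 = 6.863 mg/L.

t_c ≈ 1.53 d; minimum DO ≈ 6.86 mg/L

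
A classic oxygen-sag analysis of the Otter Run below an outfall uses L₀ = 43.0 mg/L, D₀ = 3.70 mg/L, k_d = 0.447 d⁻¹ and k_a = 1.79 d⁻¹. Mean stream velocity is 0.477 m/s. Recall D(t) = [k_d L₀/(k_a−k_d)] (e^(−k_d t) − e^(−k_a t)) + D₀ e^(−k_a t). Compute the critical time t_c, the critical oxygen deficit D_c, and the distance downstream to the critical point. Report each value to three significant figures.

t_c ≈ 0.810 d; D_c ≈ 7.47 mg/L; x_c ≈ 33.4 km

At the critical point dD/dt = 0, so k_d L₀ e^(−k_d t) = k_a D. Substituting D(t) from the Streeter–Phelps equation and solving for t gives
t_c = ln[(k_a/k_d)(1 − D₀(k_a−k_d)/(k_d L₀))] / (k_a−k_d).
Here k_a−k_d = 1.343 d⁻¹ and 1 − D₀(k_a−k_d)/(k_d L₀) = 1 − 3.70×1.343/(0.447×43.0) = 0.7415, so
t_c = ln(4.004 × 0.7415) / 1.343 = 1.088 / 1.343 = 0.8103 d.
L(t_c) = L₀ e^(−k_d t_c) = 43.0 × 0.6961 = 29.93 mg/L, and at the critical point k_a D_c = k_d L, so D_c = (0.447/1.79) × 29.93 = 7.475 mg/L.
x_c = v t_c = 0.477 m/s × 0.8103 d × 86400 s/d = 33400 m ≈ 33.4 km.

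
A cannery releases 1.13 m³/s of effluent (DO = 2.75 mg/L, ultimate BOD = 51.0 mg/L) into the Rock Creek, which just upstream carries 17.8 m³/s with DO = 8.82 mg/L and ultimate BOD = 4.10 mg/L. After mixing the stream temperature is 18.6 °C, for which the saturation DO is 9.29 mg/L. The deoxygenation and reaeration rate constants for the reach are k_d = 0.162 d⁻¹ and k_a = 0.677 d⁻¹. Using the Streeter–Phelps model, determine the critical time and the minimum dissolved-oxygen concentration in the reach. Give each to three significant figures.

Mixed DO = (17.8×8.82 + 1.13×2.75)/(17.8+1.13) = 160.1/18.93 = 8.458 mg/L.
Mixed L₀ = (17.8×4.10 + 1.13×51.0)/(18.93) = 130.6/18.93 = 6.900 mg/L.
Initial deficit D₀ = C_s − DO₀ = 9.29 − 8.458 = 0.8323 mg/L.
t_c = (1/0.5150) ln[(0.677/0.162)(1 − 0.8323×0.5150/(0.162×6.900))] = 1.942 × ln(2.576) = 1.838 d.
D_c = (0.162/0.677) × 6.900 × e^(−0.162×1.838) = 0.2393 × 6.900 × 0.7425 = 1.226 mg/L.
Minimum DO = 9.29 − 1.226 = 8.064 mg/L.

t_c ≈ 1.84 d; minimum DO ≈ 8.06 mg/L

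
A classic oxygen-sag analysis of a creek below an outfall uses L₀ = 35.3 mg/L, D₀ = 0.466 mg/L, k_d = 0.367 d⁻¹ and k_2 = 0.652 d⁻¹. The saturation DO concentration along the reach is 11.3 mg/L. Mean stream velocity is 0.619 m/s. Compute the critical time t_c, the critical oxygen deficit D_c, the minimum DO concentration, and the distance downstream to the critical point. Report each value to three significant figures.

With k_2/k_d = 1.777 and 1 − D₀(k_2−k_d)/(k_d L₀) = 0.9897,
t_c = ln(1.777 × 0.9897) / (0.652 − 0.367) = ln(1.758) / 0.2850 = 0.5644/0.2850 = 1.980 d.
D_c = (k_d/k_2) L₀ e^(−k_d t_c) = (0.367/0.652) × 35.3 × e^(−0.367×1.980) = 0.5629 × 35.3 × 0.4835 = 9.606 mg/L.
Minimum DO = C_s − D_c = 11.3 − 9.606 = 1.694 mg/L.
x_c = v t_c = 0.619 m/s × 1.980 d × 86400 s/d = 105900 m ≈ 106 km.

t_c ≈ 1.98 d; D_c ≈ 9.61 mg/L; min DO ≈ 1.69 mg/L; x_c ≈ 106 km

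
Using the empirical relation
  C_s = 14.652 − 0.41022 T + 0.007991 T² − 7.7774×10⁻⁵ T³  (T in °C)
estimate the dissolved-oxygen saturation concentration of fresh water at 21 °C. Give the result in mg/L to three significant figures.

C_s = 14.652 − 0.41022×21 + 0.007991×21² − 7.7774×10⁻⁵×21³ = 8.841 mg/L.

C_s ≈ 8.84 mg/L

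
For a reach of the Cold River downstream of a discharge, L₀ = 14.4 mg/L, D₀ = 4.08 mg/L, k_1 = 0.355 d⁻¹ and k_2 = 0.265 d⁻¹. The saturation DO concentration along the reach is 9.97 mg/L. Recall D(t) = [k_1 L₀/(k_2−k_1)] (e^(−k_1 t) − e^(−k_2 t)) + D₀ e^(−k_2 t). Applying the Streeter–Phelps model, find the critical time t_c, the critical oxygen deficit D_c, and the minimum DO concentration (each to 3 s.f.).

At the critical point dD/dt = 0, so k_1 L₀ e^(−k_1 t) = k_2 D. Substituting D(t) from the Streeter–Phelps equation and solving for t gives
t_c = ln[(k_2/k_1)(1 − D₀(k_2−k_1)/(k_1 L₀))] / (k_2−k_1).
Here k_2−k_1 = -0.09000 d⁻¹ and 1 − D₀(k_2−k_1)/(k_1 L₀) = 1 − 4.08×-0.09000/(0.355×14.4) = 1.072, so
t_c = ln(0.7465 × 1.072) / -0.09000 = -0.2230 / -0.09000 = 2.478 d.
D_c = (k_1/k_2) L₀ e^(−k_1 t_c) = (0.355/0.265) × 14.4 × e^(−0.355×2.478) = 1.340 × 14.4 × 0.4149 = 8.004 mg/L.
Minimum DO = C_s − D_c = 9.97 − 8.004 = 1.966 mg/L.

t_c ≈ 2.48 d; D_c ≈ 8.00 mg/L; min DO ≈ 1.97 mg/L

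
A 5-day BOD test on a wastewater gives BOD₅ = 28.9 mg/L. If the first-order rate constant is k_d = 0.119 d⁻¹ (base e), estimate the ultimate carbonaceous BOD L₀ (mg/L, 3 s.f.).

BOD₅ = L₀(1 − e^(−5k_d)) ⇒ L₀ = BOD₅ / (1 − e^(−5×0.119))
= 28.9 / (1 − 0.5516) = 28.9 / 0.4484 = 64.45 mg/L.

L₀ ≈ 64.4 mg/L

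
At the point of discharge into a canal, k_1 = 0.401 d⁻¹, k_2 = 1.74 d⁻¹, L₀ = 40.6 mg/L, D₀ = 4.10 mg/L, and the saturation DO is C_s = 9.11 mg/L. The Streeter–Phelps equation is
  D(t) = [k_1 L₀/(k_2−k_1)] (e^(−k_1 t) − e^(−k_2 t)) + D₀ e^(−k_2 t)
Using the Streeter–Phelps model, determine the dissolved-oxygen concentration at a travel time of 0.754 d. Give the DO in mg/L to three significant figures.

k_1 L₀/(k_2−k_1) = 0.401×40.6/(1.74−0.401) = 16.28/1.339 = 12.16 mg/L.
e^(−k_1 t) = e^(−0.401×0.7540) = 0.7391; e^(−k_2 t) = e^(−1.74×0.7540) = 0.2693.
D = 12.16 × (0.7391 − 0.2693) + 4.10 × 0.2693 = 5.712 + 1.104 = 6.816 mg/L.
DO = C_s − D = 9.11 − 6.816 = 2.294 mg/L.

DO ≈ 2.29 mg/L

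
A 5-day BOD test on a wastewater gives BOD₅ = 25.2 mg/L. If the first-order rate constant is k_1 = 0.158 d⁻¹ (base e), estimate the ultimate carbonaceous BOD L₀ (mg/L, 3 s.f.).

L₀ ≈ 46.1 mg/L

BOD₅ = L₀(1 − e^(−5k_1)) ⇒ L₀ = BOD₅ / (1 − e^(−5×0.158))
= 25.2 / (1 − 0.4538) = 25.2 / 0.5462 = 46.14 mg/L.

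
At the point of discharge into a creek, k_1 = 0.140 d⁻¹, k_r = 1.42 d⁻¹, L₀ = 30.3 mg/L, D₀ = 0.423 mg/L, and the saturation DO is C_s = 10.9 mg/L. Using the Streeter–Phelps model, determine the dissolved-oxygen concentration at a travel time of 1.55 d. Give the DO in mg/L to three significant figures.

DO ≈ 8.55 mg/L

k_1 L₀/(k_r−k_1) = 0.140×30.3/(1.42−0.140) = 4.242/1.280 = 3.314 mg/L.
e^(−k_1 t) = e^(−0.140×1.550) = 0.8049; e^(−k_r t) = e^(−1.42×1.550) = 0.1107.
D = 3.314 × (0.8049 − 0.1107) + 0.423 × 0.1107 = 2.301 + 0.04682 = 2.348 mg/L.
DO = C_s − D = 10.9 − 2.348 = 8.552 mg/L.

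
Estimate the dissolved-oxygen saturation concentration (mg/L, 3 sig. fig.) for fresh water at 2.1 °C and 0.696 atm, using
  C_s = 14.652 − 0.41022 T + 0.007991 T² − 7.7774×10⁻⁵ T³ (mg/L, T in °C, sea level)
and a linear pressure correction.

C_s ≈ 9.62 mg/L

At sea level: C_s = 14.652 − 0.41022×2.1 + 0.007991×2.1² − 7.7774×10⁻⁵×2.1³ = 13.83 mg/L.
Pressure correction: C_s' = 13.83 × 0.696 = 9.622 mg/L.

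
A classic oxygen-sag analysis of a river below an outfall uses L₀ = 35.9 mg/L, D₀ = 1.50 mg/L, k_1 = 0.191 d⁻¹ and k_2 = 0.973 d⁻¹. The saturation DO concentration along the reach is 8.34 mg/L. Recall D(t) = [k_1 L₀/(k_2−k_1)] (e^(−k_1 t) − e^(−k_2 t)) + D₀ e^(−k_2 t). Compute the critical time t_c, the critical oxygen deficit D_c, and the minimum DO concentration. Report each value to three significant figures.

At the critical point dD/dt = 0, so k_1 L₀ e^(−k_1 t) = k_2 D. Substituting D(t) from the Streeter–Phelps equation and solving for t gives
t_c = ln[(k_2/k_1)(1 − D₀(k_2−k_1)/(k_1 L₀))] / (k_2−k_1).
Here k_2−k_1 = 0.7820 d⁻¹ and 1 − D₀(k_2−k_1)/(k_1 L₀) = 1 − 1.50×0.7820/(0.191×35.9) = 0.8289, so
t_c = ln(5.094 × 0.8289) / 0.7820 = 1.440 / 0.7820 = 1.842 d.
D_c = (k_1/k_2) L₀ e^(−k_1 t_c) = (0.191/0.973) × 35.9 × e^(−0.191×1.842) = 0.1963 × 35.9 × 0.7034 = 4.957 mg/L.
Minimum DO = C_s − D_c = 8.34 − 4.957 = 3.383 mg/L.

t_c ≈ 1.84 d; D_c ≈ 4.96 mg/L; min DO ≈ 3.38 mg/L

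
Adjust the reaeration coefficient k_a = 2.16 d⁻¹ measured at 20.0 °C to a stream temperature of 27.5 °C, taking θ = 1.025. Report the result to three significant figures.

k_a ≈ 2.60 d⁻¹

k_a(T₂) = k_a(T₁) · θ^(T₂−T₁) = 2.16 × 1.025^(27.5−20.0)
= 2.16 × 1.025^7.50 = 2.16 × 1.203 = 2.599 d⁻¹.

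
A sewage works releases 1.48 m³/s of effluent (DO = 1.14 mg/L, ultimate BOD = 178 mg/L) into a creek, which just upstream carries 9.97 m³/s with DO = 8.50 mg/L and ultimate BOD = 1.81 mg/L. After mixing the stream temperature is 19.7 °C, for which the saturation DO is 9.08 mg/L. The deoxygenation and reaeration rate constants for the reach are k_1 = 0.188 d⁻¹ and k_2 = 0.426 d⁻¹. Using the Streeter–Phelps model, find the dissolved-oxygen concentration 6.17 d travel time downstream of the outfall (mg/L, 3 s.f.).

Mixed DO = (9.97×8.50 + 1.48×1.14)/(9.97+1.48) = 86.43/11.45 = 7.549 mg/L.
Mixed L₀ = (9.97×1.81 + 1.48×178)/(11.45) = 281.5/11.45 = 24.58 mg/L.
Initial deficit D₀ = C_s − DO₀ = 9.08 − 7.549 = 1.531 mg/L.
D(6.17) = [0.188×24.58/(0.426−0.188)](e^(−0.188×6.17) − e^(−0.426×6.17)) + 1.531 e^(−0.426×6.17)
= 19.42 × (0.3135 − 0.07219) + 1.531 × 0.07219 = 4.797 mg/L.
DO = 9.08 − 4.797 = 4.283 mg/L.

DO ≈ 4.28 mg/L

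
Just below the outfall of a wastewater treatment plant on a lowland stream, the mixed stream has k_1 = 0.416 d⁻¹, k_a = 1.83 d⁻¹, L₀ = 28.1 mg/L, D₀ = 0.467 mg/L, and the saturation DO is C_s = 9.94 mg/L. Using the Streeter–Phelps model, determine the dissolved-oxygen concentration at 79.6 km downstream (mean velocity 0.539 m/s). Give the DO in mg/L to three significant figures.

Travel time t = x/v = 79.6 km / (0.539 m/s) = 79600 m / 0.539 m/s = 147700 s = 1.709 d.
k_1 L₀/(k_a−k_1) = 0.416×28.1/(1.83−0.416) = 11.69/1.414 = 8.267 mg/L.
e^(−k_1 t) = e^(−0.416×1.709) = 0.4911; e^(−k_a t) = e^(−1.83×1.709) = 0.04381.
D = 8.267 × (0.4911 − 0.04381) + 0.467 × 0.04381 = 3.698 + 0.02046 = 3.718 mg/L.
DO = C_s − D = 9.94 − 3.718 = 6.222 mg/L.

DO ≈ 6.22 mg/L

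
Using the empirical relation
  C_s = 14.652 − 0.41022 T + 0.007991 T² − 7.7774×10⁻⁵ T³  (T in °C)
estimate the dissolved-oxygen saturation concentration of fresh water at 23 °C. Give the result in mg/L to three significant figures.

C_s = 14.652 − 0.41022×23 + 0.007991×23² − 7.7774×10⁻⁵×23³ = 8.498 mg/L.

C_s ≈ 8.50 mg/L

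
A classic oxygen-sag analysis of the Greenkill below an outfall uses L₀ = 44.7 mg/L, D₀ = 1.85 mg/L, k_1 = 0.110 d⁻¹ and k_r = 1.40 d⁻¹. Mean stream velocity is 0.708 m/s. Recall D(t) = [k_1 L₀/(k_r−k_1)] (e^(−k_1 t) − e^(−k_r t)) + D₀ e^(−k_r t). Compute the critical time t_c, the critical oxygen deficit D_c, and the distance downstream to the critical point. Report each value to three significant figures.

t_c = [1/(k_r−k_1)] ln[(k_r/k_1)(1 − D₀(k_r−k_1)/(k_1 L₀))]
= [1/(1.40−0.110)] ln[(1.40/0.110)(1 − 1.85×1.290/(0.110×44.7))]
= (1/1.290) ln[12.73 × 0.5146] = 0.7752 × ln(6.550) = 0.7752 × 1.879 = 1.457 d.
L(t_c) = L₀ e^(−k_1 t_c) = 44.7 × 0.8519 = 38.08 mg/L, and at the critical point k_r D_c = k_1 L, so D_c = (0.110/1.40) × 38.08 = 2.992 mg/L.
x_c = v t_c = 0.708 m/s × 1.457 d × 86400 s/d = 89120 m ≈ 89.1 km.

t_c ≈ 1.46 d; D_c ≈ 2.99 mg/L; x_c ≈ 89.1 km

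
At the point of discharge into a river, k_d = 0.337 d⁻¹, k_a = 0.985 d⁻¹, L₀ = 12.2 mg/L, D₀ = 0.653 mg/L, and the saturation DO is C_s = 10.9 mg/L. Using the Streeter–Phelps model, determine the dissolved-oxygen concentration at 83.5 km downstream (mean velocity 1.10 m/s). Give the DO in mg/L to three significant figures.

DO ≈ 8.58 mg/L

Travel time t = x/v = 83.5 km / (1.10 m/s) = 83500 m / 1.10 m/s = 75910 s = 0.8786 d.
k_d L₀/(k_a−k_d) = 0.337×12.2/(0.985−0.337) = 4.111/0.6480 = 6.345 mg/L.
e^(−k_d t) = e^(−0.337×0.8786) = 0.7437; e^(−k_a t) = e^(−0.985×0.8786) = 0.4209.
D = 6.345 × (0.7437 − 0.4209) + 0.653 × 0.4209 = 2.048 + 0.2748 = 2.323 mg/L.
DO = C_s − D = 10.9 − 2.323 = 8.577 mg/L.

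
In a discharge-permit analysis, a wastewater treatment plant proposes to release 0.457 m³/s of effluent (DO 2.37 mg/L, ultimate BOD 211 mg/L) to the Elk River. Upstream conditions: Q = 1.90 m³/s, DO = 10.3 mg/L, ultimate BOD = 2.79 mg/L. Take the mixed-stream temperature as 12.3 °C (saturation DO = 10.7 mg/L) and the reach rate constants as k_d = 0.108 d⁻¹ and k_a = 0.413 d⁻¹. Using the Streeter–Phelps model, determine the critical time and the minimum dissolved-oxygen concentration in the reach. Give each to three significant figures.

Mixed DO = (1.90×10.3 + 0.457×2.37)/(1.90+0.457) = 20.65/2.357 = 8.762 mg/L.
Mixed L₀ = (1.90×2.79 + 0.457×211)/(2.357) = 101.7/2.357 = 43.16 mg/L.
Initial deficit D₀ = C_s − DO₀ = 10.7 − 8.762 = 1.938 mg/L.
t_c = (1/0.3050) ln[(0.413/0.108)(1 − 1.938×0.3050/(0.108×43.16))] = 3.279 × ln(3.339) = 3.953 d.
D_c = (0.108/0.413) × 43.16 × e^(−0.108×3.953) = 0.2615 × 43.16 × 0.6525 = 7.364 mg/L.
Minimum DO = 10.7 − 7.364 = 3.336 mg/L.

t_c ≈ 3.95 d; minimum DO ≈ 3.34 mg/L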